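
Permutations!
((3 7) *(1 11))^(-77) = ((1 11)(3 7))^(-77) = (1 11)(3 7)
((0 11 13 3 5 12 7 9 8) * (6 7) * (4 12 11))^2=((0 4 12 6 7 9 8)(3 5 11 13))^2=(0 12 7 8 4 6 9)(3 11)(5 13)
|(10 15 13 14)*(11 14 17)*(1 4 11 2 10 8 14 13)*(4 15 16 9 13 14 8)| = |(1 15)(2 10 16 9 13 17)(4 11 14)| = 6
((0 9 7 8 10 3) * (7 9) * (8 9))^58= ((0 7 9 8 10 3))^58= (0 10 9)(3 8 7)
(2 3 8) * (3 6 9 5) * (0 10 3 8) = (0 10 3)(2 6 9 5 8) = [10, 1, 6, 0, 4, 8, 9, 7, 2, 5, 3]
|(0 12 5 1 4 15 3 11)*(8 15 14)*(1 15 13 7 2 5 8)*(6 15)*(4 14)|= |(0 12 8 13 7 2 5 6 15 3 11)(1 14)|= 22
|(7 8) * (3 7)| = 3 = |(3 7 8)|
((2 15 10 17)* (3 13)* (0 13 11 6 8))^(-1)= (0 8 6 11 3 13)(2 17 10 15)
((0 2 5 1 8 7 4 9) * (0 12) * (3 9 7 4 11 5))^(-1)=((0 2 3 9 12)(1 8 4 7 11 5))^(-1)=(0 12 9 3 2)(1 5 11 7 4 8)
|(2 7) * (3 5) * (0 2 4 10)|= |(0 2 7 4 10)(3 5)|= 10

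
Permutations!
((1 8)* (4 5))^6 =((1 8)(4 5))^6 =(8)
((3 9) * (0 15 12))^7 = (0 15 12)(3 9)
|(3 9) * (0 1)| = |(0 1)(3 9)| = 2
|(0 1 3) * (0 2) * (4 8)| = 4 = |(0 1 3 2)(4 8)|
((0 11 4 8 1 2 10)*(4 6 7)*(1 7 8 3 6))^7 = (0 1 10 11 2)(3 8 4 6 7)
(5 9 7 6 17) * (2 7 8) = (2 7 6 17 5 9 8) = [0, 1, 7, 3, 4, 9, 17, 6, 2, 8, 10, 11, 12, 13, 14, 15, 16, 5]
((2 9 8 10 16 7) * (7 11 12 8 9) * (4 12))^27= (2 7)(4 10)(8 11)(12 16)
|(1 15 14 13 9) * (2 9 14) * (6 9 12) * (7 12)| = 14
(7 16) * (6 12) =(6 12)(7 16) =[0, 1, 2, 3, 4, 5, 12, 16, 8, 9, 10, 11, 6, 13, 14, 15, 7]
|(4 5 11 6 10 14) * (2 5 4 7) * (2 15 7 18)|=|(2 5 11 6 10 14 18)(7 15)|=14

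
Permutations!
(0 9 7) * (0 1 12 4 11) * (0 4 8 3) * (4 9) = (0 4 11 9 7 1 12 8 3) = [4, 12, 2, 0, 11, 5, 6, 1, 3, 7, 10, 9, 8]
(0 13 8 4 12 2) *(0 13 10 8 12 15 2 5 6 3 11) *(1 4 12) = [10, 4, 13, 11, 15, 6, 3, 7, 12, 9, 8, 0, 5, 1, 14, 2] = (0 10 8 12 5 6 3 11)(1 4 15 2 13)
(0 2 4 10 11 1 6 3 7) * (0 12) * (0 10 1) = (0 2 4 1 6 3 7 12 10 11) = [2, 6, 4, 7, 1, 5, 3, 12, 8, 9, 11, 0, 10]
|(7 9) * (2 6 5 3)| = 4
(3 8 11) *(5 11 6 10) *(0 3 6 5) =(0 3 8 5 11 6 10) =[3, 1, 2, 8, 4, 11, 10, 7, 5, 9, 0, 6]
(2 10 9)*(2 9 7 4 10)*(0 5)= (0 5)(4 10 7)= [5, 1, 2, 3, 10, 0, 6, 4, 8, 9, 7]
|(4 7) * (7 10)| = |(4 10 7)| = 3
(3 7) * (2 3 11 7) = (2 3)(7 11) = [0, 1, 3, 2, 4, 5, 6, 11, 8, 9, 10, 7]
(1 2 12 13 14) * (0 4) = [4, 2, 12, 3, 0, 5, 6, 7, 8, 9, 10, 11, 13, 14, 1] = (0 4)(1 2 12 13 14)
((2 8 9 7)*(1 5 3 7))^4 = ((1 5 3 7 2 8 9))^4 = (1 2 5 8 3 9 7)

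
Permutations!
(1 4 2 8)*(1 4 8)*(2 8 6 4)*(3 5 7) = (1 6 4 8 2)(3 5 7) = [0, 6, 1, 5, 8, 7, 4, 3, 2]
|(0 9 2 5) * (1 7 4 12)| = 4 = |(0 9 2 5)(1 7 4 12)|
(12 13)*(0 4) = (0 4)(12 13) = [4, 1, 2, 3, 0, 5, 6, 7, 8, 9, 10, 11, 13, 12]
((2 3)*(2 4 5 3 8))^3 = ((2 8)(3 4 5))^3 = (2 8)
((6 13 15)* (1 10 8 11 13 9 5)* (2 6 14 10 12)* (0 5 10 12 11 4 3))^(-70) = ((0 5 1 11 13 15 14 12 2 6 9 10 8 4 3))^(-70) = (0 15 9)(1 12 8)(2 4 11)(3 13 6)(5 14 10)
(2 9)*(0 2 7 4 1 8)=(0 2 9 7 4 1 8)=[2, 8, 9, 3, 1, 5, 6, 4, 0, 7]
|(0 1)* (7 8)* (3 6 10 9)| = 4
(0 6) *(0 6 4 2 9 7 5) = (0 4 2 9 7 5) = [4, 1, 9, 3, 2, 0, 6, 5, 8, 7]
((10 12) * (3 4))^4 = (12)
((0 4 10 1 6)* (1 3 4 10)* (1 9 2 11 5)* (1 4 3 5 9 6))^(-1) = ((0 10 5 4 6)(2 11 9))^(-1) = (0 6 4 5 10)(2 9 11)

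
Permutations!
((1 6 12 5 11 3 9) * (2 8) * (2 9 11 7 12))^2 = ((1 6 2 8 9)(3 11)(5 7 12))^2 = (1 2 9 6 8)(5 12 7)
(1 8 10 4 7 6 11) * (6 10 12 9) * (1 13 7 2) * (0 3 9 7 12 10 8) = (0 3 9 6 11 13 12 7 8 10 4 2 1) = [3, 0, 1, 9, 2, 5, 11, 8, 10, 6, 4, 13, 7, 12]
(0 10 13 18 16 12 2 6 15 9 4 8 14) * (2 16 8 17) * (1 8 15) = (0 10 13 18 15 9 4 17 2 6 1 8 14)(12 16) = [10, 8, 6, 3, 17, 5, 1, 7, 14, 4, 13, 11, 16, 18, 0, 9, 12, 2, 15]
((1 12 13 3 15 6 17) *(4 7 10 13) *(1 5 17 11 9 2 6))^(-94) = (17)(1 4 10 3)(2 11)(6 9)(7 13 15 12) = ((1 12 4 7 10 13 3 15)(2 6 11 9)(5 17))^(-94)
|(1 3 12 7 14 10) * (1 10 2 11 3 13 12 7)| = 15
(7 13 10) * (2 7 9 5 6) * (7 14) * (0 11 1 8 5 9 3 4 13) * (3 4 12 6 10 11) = (0 3 12 6 2 14 7)(1 8 5 10 4 13 11) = [3, 8, 14, 12, 13, 10, 2, 0, 5, 9, 4, 1, 6, 11, 7]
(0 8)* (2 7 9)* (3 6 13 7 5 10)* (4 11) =(0 8)(2 5 10 3 6 13 7 9)(4 11) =[8, 1, 5, 6, 11, 10, 13, 9, 0, 2, 3, 4, 12, 7]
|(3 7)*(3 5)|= 3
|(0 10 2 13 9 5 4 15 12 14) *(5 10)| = 12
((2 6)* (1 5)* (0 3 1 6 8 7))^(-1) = (0 7 8 2 6 5 1 3)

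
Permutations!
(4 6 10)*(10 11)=(4 6 11 10)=[0, 1, 2, 3, 6, 5, 11, 7, 8, 9, 4, 10]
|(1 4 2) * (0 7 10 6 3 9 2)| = 9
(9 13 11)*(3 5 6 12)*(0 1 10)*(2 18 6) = (0 1 10)(2 18 6 12 3 5)(9 13 11) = [1, 10, 18, 5, 4, 2, 12, 7, 8, 13, 0, 9, 3, 11, 14, 15, 16, 17, 6]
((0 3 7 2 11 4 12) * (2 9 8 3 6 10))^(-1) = (0 12 4 11 2 10 6)(3 8 9 7)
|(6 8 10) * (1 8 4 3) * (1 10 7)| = 12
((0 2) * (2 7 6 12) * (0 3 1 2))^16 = ((0 7 6 12)(1 2 3))^16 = (12)(1 2 3)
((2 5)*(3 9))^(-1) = ((2 5)(3 9))^(-1) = (2 5)(3 9)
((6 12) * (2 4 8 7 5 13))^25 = (2 4 8 7 5 13)(6 12) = ((2 4 8 7 5 13)(6 12))^25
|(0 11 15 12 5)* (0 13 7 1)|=|(0 11 15 12 5 13 7 1)|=8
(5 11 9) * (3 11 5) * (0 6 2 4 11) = (0 6 2 4 11 9 3) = [6, 1, 4, 0, 11, 5, 2, 7, 8, 3, 10, 9]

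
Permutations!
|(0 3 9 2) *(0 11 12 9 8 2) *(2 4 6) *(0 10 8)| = 8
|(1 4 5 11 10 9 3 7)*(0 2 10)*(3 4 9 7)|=|(0 2 10 7 1 9 4 5 11)|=9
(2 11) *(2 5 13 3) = (2 11 5 13 3) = [0, 1, 11, 2, 4, 13, 6, 7, 8, 9, 10, 5, 12, 3]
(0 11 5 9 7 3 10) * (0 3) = [11, 1, 2, 10, 4, 9, 6, 0, 8, 7, 3, 5] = (0 11 5 9 7)(3 10)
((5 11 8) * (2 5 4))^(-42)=(2 8 5 4 11)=((2 5 11 8 4))^(-42)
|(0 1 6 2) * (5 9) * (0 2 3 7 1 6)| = |(0 6 3 7 1)(5 9)| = 10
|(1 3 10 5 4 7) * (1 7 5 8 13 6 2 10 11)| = 30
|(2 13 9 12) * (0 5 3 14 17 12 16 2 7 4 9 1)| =13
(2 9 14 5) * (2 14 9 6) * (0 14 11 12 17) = (0 14 5 11 12 17)(2 6) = [14, 1, 6, 3, 4, 11, 2, 7, 8, 9, 10, 12, 17, 13, 5, 15, 16, 0]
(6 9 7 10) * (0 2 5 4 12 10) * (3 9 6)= (0 2 5 4 12 10 3 9 7)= [2, 1, 5, 9, 12, 4, 6, 0, 8, 7, 3, 11, 10]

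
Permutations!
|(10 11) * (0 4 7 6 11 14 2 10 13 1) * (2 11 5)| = |(0 4 7 6 5 2 10 14 11 13 1)| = 11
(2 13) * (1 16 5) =(1 16 5)(2 13) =[0, 16, 13, 3, 4, 1, 6, 7, 8, 9, 10, 11, 12, 2, 14, 15, 5]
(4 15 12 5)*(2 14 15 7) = (2 14 15 12 5 4 7) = [0, 1, 14, 3, 7, 4, 6, 2, 8, 9, 10, 11, 5, 13, 15, 12]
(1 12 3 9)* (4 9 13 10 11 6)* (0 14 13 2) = (0 14 13 10 11 6 4 9 1 12 3 2) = [14, 12, 0, 2, 9, 5, 4, 7, 8, 1, 11, 6, 3, 10, 13]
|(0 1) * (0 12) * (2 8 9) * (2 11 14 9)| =6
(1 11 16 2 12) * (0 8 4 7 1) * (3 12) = (0 8 4 7 1 11 16 2 3 12) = [8, 11, 3, 12, 7, 5, 6, 1, 4, 9, 10, 16, 0, 13, 14, 15, 2]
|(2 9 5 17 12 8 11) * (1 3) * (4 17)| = |(1 3)(2 9 5 4 17 12 8 11)| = 8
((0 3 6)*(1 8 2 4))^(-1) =((0 3 6)(1 8 2 4))^(-1) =(0 6 3)(1 4 2 8)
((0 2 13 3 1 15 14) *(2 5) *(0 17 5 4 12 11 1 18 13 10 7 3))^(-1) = ((0 4 12 11 1 15 14 17 5 2 10 7 3 18 13))^(-1) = (0 13 18 3 7 10 2 5 17 14 15 1 11 12 4)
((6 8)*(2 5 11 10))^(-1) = ((2 5 11 10)(6 8))^(-1) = (2 10 11 5)(6 8)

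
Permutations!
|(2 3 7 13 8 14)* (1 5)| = |(1 5)(2 3 7 13 8 14)| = 6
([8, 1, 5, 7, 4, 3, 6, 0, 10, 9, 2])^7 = [0, 1, 2, 3, 4, 5, 6, 7, 8, 9, 10]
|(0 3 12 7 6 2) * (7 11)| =7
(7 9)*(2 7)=(2 7 9)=[0, 1, 7, 3, 4, 5, 6, 9, 8, 2]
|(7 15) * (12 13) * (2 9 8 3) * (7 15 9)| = |(15)(2 7 9 8 3)(12 13)| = 10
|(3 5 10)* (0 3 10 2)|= |(10)(0 3 5 2)|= 4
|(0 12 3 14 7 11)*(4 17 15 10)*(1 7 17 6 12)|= 8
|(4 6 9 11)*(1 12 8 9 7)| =8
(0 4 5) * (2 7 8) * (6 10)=(0 4 5)(2 7 8)(6 10)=[4, 1, 7, 3, 5, 0, 10, 8, 2, 9, 6]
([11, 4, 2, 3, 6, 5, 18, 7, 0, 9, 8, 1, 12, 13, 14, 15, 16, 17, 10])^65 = [11, 4, 2, 3, 6, 5, 18, 7, 0, 9, 8, 1, 12, 13, 14, 15, 16, 17, 10]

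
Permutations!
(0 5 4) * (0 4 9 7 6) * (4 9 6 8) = (0 5 6)(4 9 7 8) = [5, 1, 2, 3, 9, 6, 0, 8, 4, 7]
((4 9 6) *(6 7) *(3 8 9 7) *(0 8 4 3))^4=(0 8 9)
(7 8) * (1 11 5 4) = (1 11 5 4)(7 8) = [0, 11, 2, 3, 1, 4, 6, 8, 7, 9, 10, 5]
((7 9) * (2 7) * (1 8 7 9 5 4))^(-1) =((1 8 7 5 4)(2 9))^(-1) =(1 4 5 7 8)(2 9)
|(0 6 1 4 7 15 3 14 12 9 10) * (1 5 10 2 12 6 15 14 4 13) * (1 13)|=|(0 15 3 4 7 14 6 5 10)(2 12 9)|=9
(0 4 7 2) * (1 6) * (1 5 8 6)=(0 4 7 2)(5 8 6)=[4, 1, 0, 3, 7, 8, 5, 2, 6]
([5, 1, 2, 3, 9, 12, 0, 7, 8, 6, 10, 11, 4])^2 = [12, 1, 2, 3, 6, 4, 5, 7, 8, 0, 10, 11, 9]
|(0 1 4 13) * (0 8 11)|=6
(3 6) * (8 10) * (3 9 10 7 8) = [0, 1, 2, 6, 4, 5, 9, 8, 7, 10, 3] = (3 6 9 10)(7 8)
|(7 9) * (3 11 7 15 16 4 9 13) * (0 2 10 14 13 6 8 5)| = 44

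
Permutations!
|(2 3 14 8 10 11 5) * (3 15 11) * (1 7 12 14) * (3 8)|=|(1 7 12 14 3)(2 15 11 5)(8 10)|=20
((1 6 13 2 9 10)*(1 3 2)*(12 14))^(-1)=((1 6 13)(2 9 10 3)(12 14))^(-1)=(1 13 6)(2 3 10 9)(12 14)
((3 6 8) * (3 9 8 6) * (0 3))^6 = (9) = ((0 3)(8 9))^6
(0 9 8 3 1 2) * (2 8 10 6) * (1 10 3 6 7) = (0 9 3 10 7 1 8 6 2) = [9, 8, 0, 10, 4, 5, 2, 1, 6, 3, 7]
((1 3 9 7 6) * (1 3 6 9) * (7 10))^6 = (10)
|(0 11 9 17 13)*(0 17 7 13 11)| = 5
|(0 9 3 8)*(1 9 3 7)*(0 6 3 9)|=|(0 9 7 1)(3 8 6)|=12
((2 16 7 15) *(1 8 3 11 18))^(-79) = (1 8 3 11 18)(2 16 7 15)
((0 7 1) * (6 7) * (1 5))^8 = (0 5 6 1 7)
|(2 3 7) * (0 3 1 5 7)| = |(0 3)(1 5 7 2)| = 4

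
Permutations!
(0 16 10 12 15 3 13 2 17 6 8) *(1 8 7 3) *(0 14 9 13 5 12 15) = (0 16 10 15 1 8 14 9 13 2 17 6 7 3 5 12) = [16, 8, 17, 5, 4, 12, 7, 3, 14, 13, 15, 11, 0, 2, 9, 1, 10, 6]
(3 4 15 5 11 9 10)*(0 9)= (0 9 10 3 4 15 5 11)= [9, 1, 2, 4, 15, 11, 6, 7, 8, 10, 3, 0, 12, 13, 14, 5]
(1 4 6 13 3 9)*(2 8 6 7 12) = (1 4 7 12 2 8 6 13 3 9) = [0, 4, 8, 9, 7, 5, 13, 12, 6, 1, 10, 11, 2, 3]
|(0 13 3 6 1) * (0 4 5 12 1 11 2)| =12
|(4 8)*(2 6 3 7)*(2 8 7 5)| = |(2 6 3 5)(4 7 8)| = 12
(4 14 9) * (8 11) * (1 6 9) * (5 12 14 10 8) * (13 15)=(1 6 9 4 10 8 11 5 12 14)(13 15)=[0, 6, 2, 3, 10, 12, 9, 7, 11, 4, 8, 5, 14, 15, 1, 13]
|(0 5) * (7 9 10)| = 6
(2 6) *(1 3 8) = [0, 3, 6, 8, 4, 5, 2, 7, 1] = (1 3 8)(2 6)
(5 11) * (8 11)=(5 8 11)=[0, 1, 2, 3, 4, 8, 6, 7, 11, 9, 10, 5]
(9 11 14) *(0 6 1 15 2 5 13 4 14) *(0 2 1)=(0 6)(1 15)(2 5 13 4 14 9 11)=[6, 15, 5, 3, 14, 13, 0, 7, 8, 11, 10, 2, 12, 4, 9, 1]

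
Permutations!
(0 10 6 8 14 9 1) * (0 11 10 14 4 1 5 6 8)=[14, 11, 2, 3, 1, 6, 0, 7, 4, 5, 8, 10, 12, 13, 9]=(0 14 9 5 6)(1 11 10 8 4)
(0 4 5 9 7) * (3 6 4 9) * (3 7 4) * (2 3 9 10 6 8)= (0 10 6 9 4 5 7)(2 3 8)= [10, 1, 3, 8, 5, 7, 9, 0, 2, 4, 6]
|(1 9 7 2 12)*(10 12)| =|(1 9 7 2 10 12)| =6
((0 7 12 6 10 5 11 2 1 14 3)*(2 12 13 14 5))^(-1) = ((0 7 13 14 3)(1 5 11 12 6 10 2))^(-1) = (0 3 14 13 7)(1 2 10 6 12 11 5)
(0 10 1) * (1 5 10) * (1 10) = (0 10 5 1) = [10, 0, 2, 3, 4, 1, 6, 7, 8, 9, 5]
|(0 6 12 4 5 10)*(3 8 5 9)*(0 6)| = |(3 8 5 10 6 12 4 9)| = 8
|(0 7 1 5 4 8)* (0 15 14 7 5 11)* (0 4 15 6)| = |(0 5 15 14 7 1 11 4 8 6)| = 10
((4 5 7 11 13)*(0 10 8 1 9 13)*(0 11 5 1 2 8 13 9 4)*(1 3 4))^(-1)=(0 13 10)(2 8)(3 4)(5 7)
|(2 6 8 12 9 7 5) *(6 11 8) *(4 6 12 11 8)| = 9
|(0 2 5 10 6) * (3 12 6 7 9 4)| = 10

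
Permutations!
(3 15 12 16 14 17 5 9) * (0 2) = (0 2)(3 15 12 16 14 17 5 9) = [2, 1, 0, 15, 4, 9, 6, 7, 8, 3, 10, 11, 16, 13, 17, 12, 14, 5]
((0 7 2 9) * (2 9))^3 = (9)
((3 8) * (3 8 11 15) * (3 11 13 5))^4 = (15)(3 13 5)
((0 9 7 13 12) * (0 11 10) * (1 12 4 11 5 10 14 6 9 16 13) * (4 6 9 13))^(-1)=((0 16 4 11 14 9 7 1 12 5 10)(6 13))^(-1)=(0 10 5 12 1 7 9 14 11 4 16)(6 13)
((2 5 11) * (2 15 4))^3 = (2 15 5 4 11)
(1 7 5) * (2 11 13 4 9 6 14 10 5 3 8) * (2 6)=(1 7 3 8 6 14 10 5)(2 11 13 4 9)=[0, 7, 11, 8, 9, 1, 14, 3, 6, 2, 5, 13, 12, 4, 10]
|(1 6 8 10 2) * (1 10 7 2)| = |(1 6 8 7 2 10)| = 6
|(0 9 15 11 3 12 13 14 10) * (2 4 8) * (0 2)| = |(0 9 15 11 3 12 13 14 10 2 4 8)| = 12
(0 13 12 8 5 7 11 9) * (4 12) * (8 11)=(0 13 4 12 11 9)(5 7 8)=[13, 1, 2, 3, 12, 7, 6, 8, 5, 0, 10, 9, 11, 4]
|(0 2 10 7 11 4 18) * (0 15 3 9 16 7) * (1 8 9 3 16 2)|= 6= |(0 1 8 9 2 10)(4 18 15 16 7 11)|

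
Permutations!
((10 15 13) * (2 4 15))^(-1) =(2 10 13 15 4)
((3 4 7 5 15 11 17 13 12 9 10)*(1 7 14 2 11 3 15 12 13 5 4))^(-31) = (1 12 14 15 17 7 9 2 3 5 4 10 11)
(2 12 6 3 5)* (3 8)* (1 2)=[0, 2, 12, 5, 4, 1, 8, 7, 3, 9, 10, 11, 6]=(1 2 12 6 8 3 5)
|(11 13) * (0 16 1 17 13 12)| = |(0 16 1 17 13 11 12)| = 7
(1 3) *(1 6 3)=(3 6)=[0, 1, 2, 6, 4, 5, 3]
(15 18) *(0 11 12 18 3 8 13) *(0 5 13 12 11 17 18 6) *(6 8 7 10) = [17, 1, 2, 7, 4, 13, 0, 10, 12, 9, 6, 11, 8, 5, 14, 3, 16, 18, 15] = (0 17 18 15 3 7 10 6)(5 13)(8 12)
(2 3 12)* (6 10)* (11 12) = (2 3 11 12)(6 10) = [0, 1, 3, 11, 4, 5, 10, 7, 8, 9, 6, 12, 2]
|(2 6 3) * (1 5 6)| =5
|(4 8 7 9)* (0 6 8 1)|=|(0 6 8 7 9 4 1)|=7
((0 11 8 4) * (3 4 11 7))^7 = (0 4 3 7)(8 11)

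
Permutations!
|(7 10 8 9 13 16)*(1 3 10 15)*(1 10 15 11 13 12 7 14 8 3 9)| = 9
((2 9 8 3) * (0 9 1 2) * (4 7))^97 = (0 9 8 3)(1 2)(4 7)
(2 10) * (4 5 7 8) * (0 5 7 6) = (0 5 6)(2 10)(4 7 8) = [5, 1, 10, 3, 7, 6, 0, 8, 4, 9, 2]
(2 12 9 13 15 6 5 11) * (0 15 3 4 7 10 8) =(0 15 6 5 11 2 12 9 13 3 4 7 10 8) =[15, 1, 12, 4, 7, 11, 5, 10, 0, 13, 8, 2, 9, 3, 14, 6]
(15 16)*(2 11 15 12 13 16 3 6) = [0, 1, 11, 6, 4, 5, 2, 7, 8, 9, 10, 15, 13, 16, 14, 3, 12] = (2 11 15 3 6)(12 13 16)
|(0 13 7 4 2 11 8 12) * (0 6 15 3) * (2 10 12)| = 9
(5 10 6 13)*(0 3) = (0 3)(5 10 6 13) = [3, 1, 2, 0, 4, 10, 13, 7, 8, 9, 6, 11, 12, 5]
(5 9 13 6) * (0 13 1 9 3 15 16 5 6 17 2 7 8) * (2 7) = (0 13 17 7 8)(1 9)(3 15 16 5) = [13, 9, 2, 15, 4, 3, 6, 8, 0, 1, 10, 11, 12, 17, 14, 16, 5, 7]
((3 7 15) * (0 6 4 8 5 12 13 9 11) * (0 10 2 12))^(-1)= ((0 6 4 8 5)(2 12 13 9 11 10)(3 7 15))^(-1)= (0 5 8 4 6)(2 10 11 9 13 12)(3 15 7)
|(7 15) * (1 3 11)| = |(1 3 11)(7 15)| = 6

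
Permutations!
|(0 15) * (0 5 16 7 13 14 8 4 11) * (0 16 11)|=|(0 15 5 11 16 7 13 14 8 4)|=10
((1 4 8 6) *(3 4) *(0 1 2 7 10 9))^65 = (0 6)(1 2)(3 7)(4 10)(8 9)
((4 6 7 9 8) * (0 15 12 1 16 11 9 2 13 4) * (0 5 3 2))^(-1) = ((0 15 12 1 16 11 9 8 5 3 2 13 4 6 7))^(-1) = (0 7 6 4 13 2 3 5 8 9 11 16 1 12 15)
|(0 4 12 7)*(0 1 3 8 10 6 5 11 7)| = |(0 4 12)(1 3 8 10 6 5 11 7)| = 24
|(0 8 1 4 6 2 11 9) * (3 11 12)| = |(0 8 1 4 6 2 12 3 11 9)| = 10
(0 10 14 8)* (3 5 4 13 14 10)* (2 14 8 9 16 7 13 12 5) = [3, 1, 14, 2, 12, 4, 6, 13, 0, 16, 10, 11, 5, 8, 9, 15, 7] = (0 3 2 14 9 16 7 13 8)(4 12 5)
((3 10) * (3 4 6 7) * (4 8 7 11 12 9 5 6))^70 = ((3 10 8 7)(5 6 11 12 9))^70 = (12)(3 8)(7 10)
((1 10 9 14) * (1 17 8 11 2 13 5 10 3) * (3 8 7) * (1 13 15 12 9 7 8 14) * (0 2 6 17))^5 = (0 1 12 2 14 9 15)(6 17 8 11)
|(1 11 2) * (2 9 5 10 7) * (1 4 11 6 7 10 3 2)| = |(1 6 7)(2 4 11 9 5 3)| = 6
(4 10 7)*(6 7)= (4 10 6 7)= [0, 1, 2, 3, 10, 5, 7, 4, 8, 9, 6]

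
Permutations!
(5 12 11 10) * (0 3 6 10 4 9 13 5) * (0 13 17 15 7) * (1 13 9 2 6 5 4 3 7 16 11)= (0 7)(1 13 4 2 6 10 9 17 15 16 11 3 5 12)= [7, 13, 6, 5, 2, 12, 10, 0, 8, 17, 9, 3, 1, 4, 14, 16, 11, 15]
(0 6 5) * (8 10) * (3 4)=(0 6 5)(3 4)(8 10)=[6, 1, 2, 4, 3, 0, 5, 7, 10, 9, 8]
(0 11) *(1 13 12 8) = [11, 13, 2, 3, 4, 5, 6, 7, 1, 9, 10, 0, 8, 12] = (0 11)(1 13 12 8)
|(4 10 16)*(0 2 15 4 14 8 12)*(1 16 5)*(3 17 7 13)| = 44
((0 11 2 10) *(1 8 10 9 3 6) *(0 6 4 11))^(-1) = ((1 8 10 6)(2 9 3 4 11))^(-1) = (1 6 10 8)(2 11 4 3 9)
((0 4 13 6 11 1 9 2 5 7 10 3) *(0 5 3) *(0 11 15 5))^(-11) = (0 13 15 7 11 9 3 4 6 5 10 1 2)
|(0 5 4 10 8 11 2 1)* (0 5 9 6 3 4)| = |(0 9 6 3 4 10 8 11 2 1 5)| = 11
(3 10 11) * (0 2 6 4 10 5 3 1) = [2, 0, 6, 5, 10, 3, 4, 7, 8, 9, 11, 1] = (0 2 6 4 10 11 1)(3 5)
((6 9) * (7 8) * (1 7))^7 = (1 7 8)(6 9)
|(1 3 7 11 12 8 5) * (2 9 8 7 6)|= |(1 3 6 2 9 8 5)(7 11 12)|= 21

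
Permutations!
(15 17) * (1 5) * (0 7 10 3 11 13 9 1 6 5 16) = (0 7 10 3 11 13 9 1 16)(5 6)(15 17) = [7, 16, 2, 11, 4, 6, 5, 10, 8, 1, 3, 13, 12, 9, 14, 17, 0, 15]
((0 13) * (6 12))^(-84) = ((0 13)(6 12))^(-84) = (13)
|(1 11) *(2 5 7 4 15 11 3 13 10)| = 10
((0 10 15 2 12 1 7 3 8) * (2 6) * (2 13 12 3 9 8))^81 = ((0 10 15 6 13 12 1 7 9 8)(2 3))^81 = (0 10 15 6 13 12 1 7 9 8)(2 3)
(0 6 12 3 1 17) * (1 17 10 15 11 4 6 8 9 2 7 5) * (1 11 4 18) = [8, 10, 7, 17, 6, 11, 12, 5, 9, 2, 15, 18, 3, 13, 14, 4, 16, 0, 1] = (0 8 9 2 7 5 11 18 1 10 15 4 6 12 3 17)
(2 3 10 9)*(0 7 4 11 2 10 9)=[7, 1, 3, 9, 11, 5, 6, 4, 8, 10, 0, 2]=(0 7 4 11 2 3 9 10)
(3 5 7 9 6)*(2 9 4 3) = (2 9 6)(3 5 7 4) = [0, 1, 9, 5, 3, 7, 2, 4, 8, 6]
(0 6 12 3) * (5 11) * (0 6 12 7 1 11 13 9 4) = [12, 11, 2, 6, 0, 13, 7, 1, 8, 4, 10, 5, 3, 9] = (0 12 3 6 7 1 11 5 13 9 4)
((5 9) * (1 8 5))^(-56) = ((1 8 5 9))^(-56) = (9)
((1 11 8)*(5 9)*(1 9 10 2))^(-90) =((1 11 8 9 5 10 2))^(-90) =(1 11 8 9 5 10 2)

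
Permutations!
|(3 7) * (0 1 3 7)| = |(7)(0 1 3)| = 3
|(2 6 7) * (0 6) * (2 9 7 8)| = |(0 6 8 2)(7 9)| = 4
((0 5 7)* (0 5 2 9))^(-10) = ((0 2 9)(5 7))^(-10) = (0 9 2)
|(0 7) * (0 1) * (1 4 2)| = |(0 7 4 2 1)| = 5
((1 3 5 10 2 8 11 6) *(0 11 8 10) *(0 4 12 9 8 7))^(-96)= (0 1 4 8 11 3 12 7 6 5 9)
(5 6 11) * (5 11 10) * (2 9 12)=(2 9 12)(5 6 10)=[0, 1, 9, 3, 4, 6, 10, 7, 8, 12, 5, 11, 2]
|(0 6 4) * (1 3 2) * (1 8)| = 12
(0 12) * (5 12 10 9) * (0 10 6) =(0 6)(5 12 10 9) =[6, 1, 2, 3, 4, 12, 0, 7, 8, 5, 9, 11, 10]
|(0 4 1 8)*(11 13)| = 4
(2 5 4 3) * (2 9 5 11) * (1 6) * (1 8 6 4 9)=[0, 4, 11, 1, 3, 9, 8, 7, 6, 5, 10, 2]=(1 4 3)(2 11)(5 9)(6 8)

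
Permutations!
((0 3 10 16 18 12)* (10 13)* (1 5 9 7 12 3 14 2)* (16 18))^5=((0 14 2 1 5 9 7 12)(3 13 10 18))^5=(0 9 2 12 5 14 7 1)(3 13 10 18)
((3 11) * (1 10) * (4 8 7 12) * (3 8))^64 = ((1 10)(3 11 8 7 12 4))^64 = (3 12 8)(4 7 11)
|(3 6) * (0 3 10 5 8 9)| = 7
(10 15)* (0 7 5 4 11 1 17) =(0 7 5 4 11 1 17)(10 15) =[7, 17, 2, 3, 11, 4, 6, 5, 8, 9, 15, 1, 12, 13, 14, 10, 16, 0]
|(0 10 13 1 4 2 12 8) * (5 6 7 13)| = |(0 10 5 6 7 13 1 4 2 12 8)| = 11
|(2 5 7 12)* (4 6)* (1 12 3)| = 6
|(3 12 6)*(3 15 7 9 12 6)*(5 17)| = |(3 6 15 7 9 12)(5 17)| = 6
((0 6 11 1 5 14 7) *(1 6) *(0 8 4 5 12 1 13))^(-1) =(0 13)(1 12)(4 8 7 14 5)(6 11)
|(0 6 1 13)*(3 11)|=|(0 6 1 13)(3 11)|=4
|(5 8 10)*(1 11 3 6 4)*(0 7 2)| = |(0 7 2)(1 11 3 6 4)(5 8 10)| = 15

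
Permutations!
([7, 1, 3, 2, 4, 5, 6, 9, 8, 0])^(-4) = (0 9 7)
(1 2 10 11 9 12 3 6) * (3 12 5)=(12)(1 2 10 11 9 5 3 6)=[0, 2, 10, 6, 4, 3, 1, 7, 8, 5, 11, 9, 12]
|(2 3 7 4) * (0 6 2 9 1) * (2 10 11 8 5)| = |(0 6 10 11 8 5 2 3 7 4 9 1)| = 12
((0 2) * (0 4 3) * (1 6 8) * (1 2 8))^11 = (0 8 2 4 3)(1 6)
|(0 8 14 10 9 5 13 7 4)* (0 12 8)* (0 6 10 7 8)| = 11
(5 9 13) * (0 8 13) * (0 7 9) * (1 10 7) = [8, 10, 2, 3, 4, 0, 6, 9, 13, 1, 7, 11, 12, 5] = (0 8 13 5)(1 10 7 9)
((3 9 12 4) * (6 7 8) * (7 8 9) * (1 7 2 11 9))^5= ((1 7)(2 11 9 12 4 3)(6 8))^5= (1 7)(2 3 4 12 9 11)(6 8)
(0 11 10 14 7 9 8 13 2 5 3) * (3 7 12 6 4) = [11, 1, 5, 0, 3, 7, 4, 9, 13, 8, 14, 10, 6, 2, 12] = (0 11 10 14 12 6 4 3)(2 5 7 9 8 13)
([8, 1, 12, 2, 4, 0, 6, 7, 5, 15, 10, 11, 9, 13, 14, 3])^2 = (0 5 8)(2 9 3 12 15)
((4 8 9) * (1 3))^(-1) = (1 3)(4 9 8) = ((1 3)(4 8 9))^(-1)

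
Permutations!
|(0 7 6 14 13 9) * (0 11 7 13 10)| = |(0 13 9 11 7 6 14 10)| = 8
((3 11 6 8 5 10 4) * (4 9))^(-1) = ((3 11 6 8 5 10 9 4))^(-1) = (3 4 9 10 5 8 6 11)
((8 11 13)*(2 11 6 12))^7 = ((2 11 13 8 6 12))^7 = (2 11 13 8 6 12)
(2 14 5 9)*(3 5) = [0, 1, 14, 5, 4, 9, 6, 7, 8, 2, 10, 11, 12, 13, 3] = (2 14 3 5 9)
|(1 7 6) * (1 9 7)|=3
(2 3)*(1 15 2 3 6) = (1 15 2 6) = [0, 15, 6, 3, 4, 5, 1, 7, 8, 9, 10, 11, 12, 13, 14, 2]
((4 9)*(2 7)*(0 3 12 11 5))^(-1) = (0 5 11 12 3)(2 7)(4 9)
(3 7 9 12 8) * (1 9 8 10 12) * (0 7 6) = (0 7 8 3 6)(1 9)(10 12) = [7, 9, 2, 6, 4, 5, 0, 8, 3, 1, 12, 11, 10]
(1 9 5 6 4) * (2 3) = (1 9 5 6 4)(2 3) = [0, 9, 3, 2, 1, 6, 4, 7, 8, 5]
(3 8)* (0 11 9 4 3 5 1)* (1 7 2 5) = [11, 0, 5, 8, 3, 7, 6, 2, 1, 4, 10, 9] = (0 11 9 4 3 8 1)(2 5 7)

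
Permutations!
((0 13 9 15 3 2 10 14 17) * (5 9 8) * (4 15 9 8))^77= ((0 13 4 15 3 2 10 14 17)(5 8))^77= (0 2 13 10 4 14 15 17 3)(5 8)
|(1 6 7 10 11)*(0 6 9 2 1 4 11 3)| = |(0 6 7 10 3)(1 9 2)(4 11)| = 30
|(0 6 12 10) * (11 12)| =|(0 6 11 12 10)| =5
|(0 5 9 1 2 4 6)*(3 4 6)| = 6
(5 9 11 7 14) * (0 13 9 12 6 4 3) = (0 13 9 11 7 14 5 12 6 4 3) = [13, 1, 2, 0, 3, 12, 4, 14, 8, 11, 10, 7, 6, 9, 5]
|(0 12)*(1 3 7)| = 6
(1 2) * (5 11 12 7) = (1 2)(5 11 12 7) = [0, 2, 1, 3, 4, 11, 6, 5, 8, 9, 10, 12, 7]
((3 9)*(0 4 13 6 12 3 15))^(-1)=((0 4 13 6 12 3 9 15))^(-1)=(0 15 9 3 12 6 13 4)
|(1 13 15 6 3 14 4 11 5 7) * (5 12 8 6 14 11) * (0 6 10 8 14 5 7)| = 12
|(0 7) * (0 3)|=|(0 7 3)|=3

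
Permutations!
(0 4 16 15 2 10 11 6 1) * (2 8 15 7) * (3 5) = [4, 0, 10, 5, 16, 3, 1, 2, 15, 9, 11, 6, 12, 13, 14, 8, 7] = (0 4 16 7 2 10 11 6 1)(3 5)(8 15)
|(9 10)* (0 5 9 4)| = |(0 5 9 10 4)| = 5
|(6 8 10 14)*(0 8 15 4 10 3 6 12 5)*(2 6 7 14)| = 35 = |(0 8 3 7 14 12 5)(2 6 15 4 10)|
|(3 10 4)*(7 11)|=|(3 10 4)(7 11)|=6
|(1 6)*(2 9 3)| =|(1 6)(2 9 3)| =6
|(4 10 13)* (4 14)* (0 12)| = |(0 12)(4 10 13 14)| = 4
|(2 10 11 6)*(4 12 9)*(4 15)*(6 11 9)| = 7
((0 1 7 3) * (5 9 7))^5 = (0 3 7 9 5 1)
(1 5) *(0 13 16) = (0 13 16)(1 5) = [13, 5, 2, 3, 4, 1, 6, 7, 8, 9, 10, 11, 12, 16, 14, 15, 0]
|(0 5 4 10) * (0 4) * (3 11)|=|(0 5)(3 11)(4 10)|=2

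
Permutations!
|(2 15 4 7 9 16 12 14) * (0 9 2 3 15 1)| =|(0 9 16 12 14 3 15 4 7 2 1)| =11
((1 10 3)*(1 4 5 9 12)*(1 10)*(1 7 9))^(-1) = (1 5 4 3 10 12 9 7)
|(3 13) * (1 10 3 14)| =|(1 10 3 13 14)| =5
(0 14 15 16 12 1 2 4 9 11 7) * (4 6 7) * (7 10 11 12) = (0 14 15 16 7)(1 2 6 10 11 4 9 12) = [14, 2, 6, 3, 9, 5, 10, 0, 8, 12, 11, 4, 1, 13, 15, 16, 7]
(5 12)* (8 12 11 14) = (5 11 14 8 12) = [0, 1, 2, 3, 4, 11, 6, 7, 12, 9, 10, 14, 5, 13, 8]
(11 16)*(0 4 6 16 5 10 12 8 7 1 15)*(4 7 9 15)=(0 7 1 4 6 16 11 5 10 12 8 9 15)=[7, 4, 2, 3, 6, 10, 16, 1, 9, 15, 12, 5, 8, 13, 14, 0, 11]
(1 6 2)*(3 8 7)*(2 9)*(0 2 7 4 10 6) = [2, 0, 1, 8, 10, 5, 9, 3, 4, 7, 6] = (0 2 1)(3 8 4 10 6 9 7)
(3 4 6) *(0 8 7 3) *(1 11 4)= [8, 11, 2, 1, 6, 5, 0, 3, 7, 9, 10, 4]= (0 8 7 3 1 11 4 6)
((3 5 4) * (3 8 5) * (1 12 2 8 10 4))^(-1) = (1 5 8 2 12)(4 10)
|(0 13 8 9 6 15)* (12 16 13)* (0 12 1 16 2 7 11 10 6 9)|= 35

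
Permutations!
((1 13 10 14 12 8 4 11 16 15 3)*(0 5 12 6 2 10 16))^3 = ((0 5 12 8 4 11)(1 13 16 15 3)(2 10 14 6))^3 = (0 8)(1 15 13 3 16)(2 6 14 10)(4 5)(11 12)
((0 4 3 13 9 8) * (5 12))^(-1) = ((0 4 3 13 9 8)(5 12))^(-1) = (0 8 9 13 3 4)(5 12)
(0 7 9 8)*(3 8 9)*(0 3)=(9)(0 7)(3 8)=[7, 1, 2, 8, 4, 5, 6, 0, 3, 9]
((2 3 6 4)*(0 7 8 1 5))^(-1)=(0 5 1 8 7)(2 4 6 3)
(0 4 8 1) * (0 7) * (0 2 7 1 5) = (0 4 8 5)(2 7) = [4, 1, 7, 3, 8, 0, 6, 2, 5]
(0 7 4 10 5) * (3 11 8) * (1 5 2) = (0 7 4 10 2 1 5)(3 11 8) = [7, 5, 1, 11, 10, 0, 6, 4, 3, 9, 2, 8]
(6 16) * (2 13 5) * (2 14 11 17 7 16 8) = [0, 1, 13, 3, 4, 14, 8, 16, 2, 9, 10, 17, 12, 5, 11, 15, 6, 7] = (2 13 5 14 11 17 7 16 6 8)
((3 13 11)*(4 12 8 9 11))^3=((3 13 4 12 8 9 11))^3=(3 12 11 4 9 13 8)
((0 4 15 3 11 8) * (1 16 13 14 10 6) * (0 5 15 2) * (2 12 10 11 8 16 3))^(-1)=(0 2 15 5 8 3 1 6 10 12 4)(11 14 13 16)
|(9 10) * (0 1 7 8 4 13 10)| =|(0 1 7 8 4 13 10 9)| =8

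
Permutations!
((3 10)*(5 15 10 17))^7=((3 17 5 15 10))^7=(3 5 10 17 15)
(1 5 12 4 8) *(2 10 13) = (1 5 12 4 8)(2 10 13) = [0, 5, 10, 3, 8, 12, 6, 7, 1, 9, 13, 11, 4, 2]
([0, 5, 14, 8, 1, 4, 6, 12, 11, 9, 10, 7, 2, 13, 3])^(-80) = [0, 5, 11, 12, 1, 4, 6, 3, 2, 9, 10, 14, 8, 13, 7]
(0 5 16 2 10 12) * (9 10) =(0 5 16 2 9 10 12) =[5, 1, 9, 3, 4, 16, 6, 7, 8, 10, 12, 11, 0, 13, 14, 15, 2]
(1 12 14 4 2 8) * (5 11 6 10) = (1 12 14 4 2 8)(5 11 6 10) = [0, 12, 8, 3, 2, 11, 10, 7, 1, 9, 5, 6, 14, 13, 4]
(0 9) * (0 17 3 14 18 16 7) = (0 9 17 3 14 18 16 7) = [9, 1, 2, 14, 4, 5, 6, 0, 8, 17, 10, 11, 12, 13, 18, 15, 7, 3, 16]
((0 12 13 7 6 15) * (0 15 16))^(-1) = ((0 12 13 7 6 16))^(-1) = (0 16 6 7 13 12)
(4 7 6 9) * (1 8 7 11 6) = (1 8 7)(4 11 6 9) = [0, 8, 2, 3, 11, 5, 9, 1, 7, 4, 10, 6]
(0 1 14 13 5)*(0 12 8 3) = (0 1 14 13 5 12 8 3) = [1, 14, 2, 0, 4, 12, 6, 7, 3, 9, 10, 11, 8, 5, 13]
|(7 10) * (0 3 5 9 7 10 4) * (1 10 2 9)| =9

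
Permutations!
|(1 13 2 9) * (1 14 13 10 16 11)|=4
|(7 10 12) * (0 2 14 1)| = |(0 2 14 1)(7 10 12)| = 12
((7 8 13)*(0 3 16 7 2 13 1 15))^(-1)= (0 15 1 8 7 16 3)(2 13)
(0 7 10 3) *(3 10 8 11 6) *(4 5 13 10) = (0 7 8 11 6 3)(4 5 13 10) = [7, 1, 2, 0, 5, 13, 3, 8, 11, 9, 4, 6, 12, 10]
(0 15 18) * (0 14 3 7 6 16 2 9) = (0 15 18 14 3 7 6 16 2 9) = [15, 1, 9, 7, 4, 5, 16, 6, 8, 0, 10, 11, 12, 13, 3, 18, 2, 17, 14]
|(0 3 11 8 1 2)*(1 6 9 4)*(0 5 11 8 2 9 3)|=3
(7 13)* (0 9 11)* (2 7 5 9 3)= (0 3 2 7 13 5 9 11)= [3, 1, 7, 2, 4, 9, 6, 13, 8, 11, 10, 0, 12, 5]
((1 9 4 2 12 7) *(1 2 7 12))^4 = (12)(1 2 7 4 9)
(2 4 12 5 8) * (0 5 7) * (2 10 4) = (0 5 8 10 4 12 7) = [5, 1, 2, 3, 12, 8, 6, 0, 10, 9, 4, 11, 7]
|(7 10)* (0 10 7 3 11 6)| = |(0 10 3 11 6)| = 5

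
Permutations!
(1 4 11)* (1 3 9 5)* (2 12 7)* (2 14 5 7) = [0, 4, 12, 9, 11, 1, 6, 14, 8, 7, 10, 3, 2, 13, 5] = (1 4 11 3 9 7 14 5)(2 12)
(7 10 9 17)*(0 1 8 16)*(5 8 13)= (0 1 13 5 8 16)(7 10 9 17)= [1, 13, 2, 3, 4, 8, 6, 10, 16, 17, 9, 11, 12, 5, 14, 15, 0, 7]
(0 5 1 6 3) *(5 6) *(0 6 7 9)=(0 7 9)(1 5)(3 6)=[7, 5, 2, 6, 4, 1, 3, 9, 8, 0]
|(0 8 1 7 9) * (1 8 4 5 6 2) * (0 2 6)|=12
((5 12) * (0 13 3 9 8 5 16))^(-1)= (0 16 12 5 8 9 3 13)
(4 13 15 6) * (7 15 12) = (4 13 12 7 15 6) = [0, 1, 2, 3, 13, 5, 4, 15, 8, 9, 10, 11, 7, 12, 14, 6]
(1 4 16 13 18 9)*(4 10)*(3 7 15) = [0, 10, 2, 7, 16, 5, 6, 15, 8, 1, 4, 11, 12, 18, 14, 3, 13, 17, 9] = (1 10 4 16 13 18 9)(3 7 15)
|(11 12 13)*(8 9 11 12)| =6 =|(8 9 11)(12 13)|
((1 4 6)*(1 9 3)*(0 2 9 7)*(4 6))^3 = (0 3 7 9 6 2 1)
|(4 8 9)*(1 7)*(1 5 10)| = |(1 7 5 10)(4 8 9)| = 12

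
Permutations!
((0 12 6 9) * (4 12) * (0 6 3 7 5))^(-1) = (0 5 7 3 12 4)(6 9)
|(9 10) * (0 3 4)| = 6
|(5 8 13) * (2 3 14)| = |(2 3 14)(5 8 13)| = 3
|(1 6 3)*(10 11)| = |(1 6 3)(10 11)| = 6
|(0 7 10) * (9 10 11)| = 5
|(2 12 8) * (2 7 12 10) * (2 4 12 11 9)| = |(2 10 4 12 8 7 11 9)| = 8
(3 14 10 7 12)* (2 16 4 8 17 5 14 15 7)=[0, 1, 16, 15, 8, 14, 6, 12, 17, 9, 2, 11, 3, 13, 10, 7, 4, 5]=(2 16 4 8 17 5 14 10)(3 15 7 12)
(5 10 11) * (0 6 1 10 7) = [6, 10, 2, 3, 4, 7, 1, 0, 8, 9, 11, 5] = (0 6 1 10 11 5 7)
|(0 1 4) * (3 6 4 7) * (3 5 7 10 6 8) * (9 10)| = 6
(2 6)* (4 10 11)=(2 6)(4 10 11)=[0, 1, 6, 3, 10, 5, 2, 7, 8, 9, 11, 4]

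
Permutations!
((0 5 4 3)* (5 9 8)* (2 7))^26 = (0 8 4)(3 9 5)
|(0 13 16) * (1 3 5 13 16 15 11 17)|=14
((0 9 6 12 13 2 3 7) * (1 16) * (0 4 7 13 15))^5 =((0 9 6 12 15)(1 16)(2 3 13)(4 7))^5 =(1 16)(2 13 3)(4 7)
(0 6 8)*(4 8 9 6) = (0 4 8)(6 9) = [4, 1, 2, 3, 8, 5, 9, 7, 0, 6]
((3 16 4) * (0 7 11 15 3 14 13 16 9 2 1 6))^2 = (0 11 3 2 6 7 15 9 1)(4 13)(14 16)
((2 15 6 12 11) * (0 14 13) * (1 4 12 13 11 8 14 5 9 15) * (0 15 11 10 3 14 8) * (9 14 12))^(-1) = (0 12 3 10 14 5)(1 2 11 9 4)(6 15 13)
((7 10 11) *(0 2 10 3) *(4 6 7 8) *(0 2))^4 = (2 4)(3 8)(6 10)(7 11)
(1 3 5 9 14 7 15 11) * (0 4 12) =[4, 3, 2, 5, 12, 9, 6, 15, 8, 14, 10, 1, 0, 13, 7, 11] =(0 4 12)(1 3 5 9 14 7 15 11)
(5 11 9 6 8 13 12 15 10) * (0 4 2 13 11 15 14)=(0 4 2 13 12 14)(5 15 10)(6 8 11 9)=[4, 1, 13, 3, 2, 15, 8, 7, 11, 6, 5, 9, 14, 12, 0, 10]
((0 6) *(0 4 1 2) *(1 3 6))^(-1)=(0 2 1)(3 4 6)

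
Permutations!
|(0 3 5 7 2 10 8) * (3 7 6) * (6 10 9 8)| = 20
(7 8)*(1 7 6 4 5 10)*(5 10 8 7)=(1 5 8 6 4 10)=[0, 5, 2, 3, 10, 8, 4, 7, 6, 9, 1]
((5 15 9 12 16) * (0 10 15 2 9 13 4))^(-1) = (0 4 13 15 10)(2 5 16 12 9)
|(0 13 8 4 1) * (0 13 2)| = 4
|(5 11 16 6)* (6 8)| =|(5 11 16 8 6)| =5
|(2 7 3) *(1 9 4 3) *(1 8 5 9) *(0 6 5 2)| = |(0 6 5 9 4 3)(2 7 8)| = 6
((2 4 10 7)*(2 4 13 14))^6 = ((2 13 14)(4 10 7))^6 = (14)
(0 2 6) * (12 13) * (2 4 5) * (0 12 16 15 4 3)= (0 3)(2 6 12 13 16 15 4 5)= [3, 1, 6, 0, 5, 2, 12, 7, 8, 9, 10, 11, 13, 16, 14, 4, 15]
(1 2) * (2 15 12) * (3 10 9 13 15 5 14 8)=[0, 5, 1, 10, 4, 14, 6, 7, 3, 13, 9, 11, 2, 15, 8, 12]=(1 5 14 8 3 10 9 13 15 12 2)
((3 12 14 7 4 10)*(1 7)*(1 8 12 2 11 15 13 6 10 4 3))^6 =(1 13 2)(3 10 15)(6 11 7) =((1 7 3 2 11 15 13 6 10)(8 12 14))^6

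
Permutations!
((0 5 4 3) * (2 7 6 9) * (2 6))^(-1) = (0 3 4 5)(2 7)(6 9)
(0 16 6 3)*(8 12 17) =(0 16 6 3)(8 12 17) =[16, 1, 2, 0, 4, 5, 3, 7, 12, 9, 10, 11, 17, 13, 14, 15, 6, 8]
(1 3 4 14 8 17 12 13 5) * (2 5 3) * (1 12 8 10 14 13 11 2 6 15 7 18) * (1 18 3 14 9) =[0, 6, 5, 4, 13, 12, 15, 3, 17, 1, 9, 2, 11, 14, 10, 7, 16, 8, 18] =(18)(1 6 15 7 3 4 13 14 10 9)(2 5 12 11)(8 17)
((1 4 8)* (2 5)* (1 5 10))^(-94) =(1 8 2)(4 5 10)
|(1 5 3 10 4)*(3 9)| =|(1 5 9 3 10 4)| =6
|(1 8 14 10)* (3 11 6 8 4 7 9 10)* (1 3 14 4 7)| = |(14)(1 7 9 10 3 11 6 8 4)| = 9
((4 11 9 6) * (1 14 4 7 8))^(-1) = (1 8 7 6 9 11 4 14)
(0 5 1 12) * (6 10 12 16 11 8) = (0 5 1 16 11 8 6 10 12) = [5, 16, 2, 3, 4, 1, 10, 7, 6, 9, 12, 8, 0, 13, 14, 15, 11]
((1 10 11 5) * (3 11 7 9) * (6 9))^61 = ((1 10 7 6 9 3 11 5))^61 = (1 3 7 5 9 10 11 6)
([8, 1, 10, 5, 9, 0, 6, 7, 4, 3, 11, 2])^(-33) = [9, 1, 2, 8, 5, 4, 6, 7, 3, 0, 10, 11]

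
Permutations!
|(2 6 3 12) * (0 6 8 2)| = |(0 6 3 12)(2 8)| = 4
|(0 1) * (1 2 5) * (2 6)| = 5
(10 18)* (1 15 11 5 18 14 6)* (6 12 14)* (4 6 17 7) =[0, 15, 2, 3, 6, 18, 1, 4, 8, 9, 17, 5, 14, 13, 12, 11, 16, 7, 10] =(1 15 11 5 18 10 17 7 4 6)(12 14)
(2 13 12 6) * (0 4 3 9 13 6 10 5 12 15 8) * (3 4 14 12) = (0 14 12 10 5 3 9 13 15 8)(2 6) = [14, 1, 6, 9, 4, 3, 2, 7, 0, 13, 5, 11, 10, 15, 12, 8]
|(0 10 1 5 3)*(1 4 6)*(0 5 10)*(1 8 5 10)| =|(3 10 4 6 8 5)| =6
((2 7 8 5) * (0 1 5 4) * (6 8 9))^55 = ((0 1 5 2 7 9 6 8 4))^55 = (0 1 5 2 7 9 6 8 4)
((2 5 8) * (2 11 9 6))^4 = (2 9 8)(5 6 11)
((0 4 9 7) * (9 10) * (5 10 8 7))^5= (0 4 8 7)(5 9 10)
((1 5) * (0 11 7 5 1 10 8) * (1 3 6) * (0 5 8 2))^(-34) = (0 11 7 8 5 10 2)(1 6 3)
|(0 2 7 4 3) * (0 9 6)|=|(0 2 7 4 3 9 6)|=7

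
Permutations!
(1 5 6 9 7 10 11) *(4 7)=(1 5 6 9 4 7 10 11)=[0, 5, 2, 3, 7, 6, 9, 10, 8, 4, 11, 1]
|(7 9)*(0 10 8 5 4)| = 10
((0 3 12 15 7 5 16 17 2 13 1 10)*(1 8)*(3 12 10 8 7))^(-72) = (17)(0 3 12 10 15)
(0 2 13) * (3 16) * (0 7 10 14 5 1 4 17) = [2, 4, 13, 16, 17, 1, 6, 10, 8, 9, 14, 11, 12, 7, 5, 15, 3, 0] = (0 2 13 7 10 14 5 1 4 17)(3 16)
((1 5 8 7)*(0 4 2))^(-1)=(0 2 4)(1 7 8 5)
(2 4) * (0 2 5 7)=(0 2 4 5 7)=[2, 1, 4, 3, 5, 7, 6, 0]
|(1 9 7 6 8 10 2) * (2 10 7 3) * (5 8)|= 4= |(10)(1 9 3 2)(5 8 7 6)|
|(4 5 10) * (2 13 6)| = 3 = |(2 13 6)(4 5 10)|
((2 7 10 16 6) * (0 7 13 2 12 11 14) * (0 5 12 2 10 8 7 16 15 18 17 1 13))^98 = (0 6)(1 10 18)(2 16)(5 11)(12 14)(13 15 17)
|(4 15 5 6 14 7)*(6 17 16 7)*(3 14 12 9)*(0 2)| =|(0 2)(3 14 6 12 9)(4 15 5 17 16 7)| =30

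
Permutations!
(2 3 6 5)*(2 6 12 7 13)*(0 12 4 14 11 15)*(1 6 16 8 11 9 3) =(0 12 7 13 2 1 6 5 16 8 11 15)(3 4 14 9) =[12, 6, 1, 4, 14, 16, 5, 13, 11, 3, 10, 15, 7, 2, 9, 0, 8]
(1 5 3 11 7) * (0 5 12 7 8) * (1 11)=(0 5 3 1 12 7 11 8)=[5, 12, 2, 1, 4, 3, 6, 11, 0, 9, 10, 8, 7]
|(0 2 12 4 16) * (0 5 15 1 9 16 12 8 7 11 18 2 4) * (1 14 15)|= |(0 4 12)(1 9 16 5)(2 8 7 11 18)(14 15)|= 60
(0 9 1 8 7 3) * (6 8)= (0 9 1 6 8 7 3)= [9, 6, 2, 0, 4, 5, 8, 3, 7, 1]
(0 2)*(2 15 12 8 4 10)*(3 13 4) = (0 15 12 8 3 13 4 10 2) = [15, 1, 0, 13, 10, 5, 6, 7, 3, 9, 2, 11, 8, 4, 14, 12]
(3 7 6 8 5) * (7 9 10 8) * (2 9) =(2 9 10 8 5 3)(6 7) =[0, 1, 9, 2, 4, 3, 7, 6, 5, 10, 8]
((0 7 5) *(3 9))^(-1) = ((0 7 5)(3 9))^(-1) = (0 5 7)(3 9)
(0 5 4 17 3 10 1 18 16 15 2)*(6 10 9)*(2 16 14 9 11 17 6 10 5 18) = (0 18 14 9 10 1 2)(3 11 17)(4 6 5)(15 16) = [18, 2, 0, 11, 6, 4, 5, 7, 8, 10, 1, 17, 12, 13, 9, 16, 15, 3, 14]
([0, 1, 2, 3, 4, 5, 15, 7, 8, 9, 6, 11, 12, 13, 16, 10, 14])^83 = (6 10 15)(14 16)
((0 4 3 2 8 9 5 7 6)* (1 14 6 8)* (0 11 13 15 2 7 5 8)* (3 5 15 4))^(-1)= (0 7 3)(1 2 15 5 4 13 11 6 14)(8 9)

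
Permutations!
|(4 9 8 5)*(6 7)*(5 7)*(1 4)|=7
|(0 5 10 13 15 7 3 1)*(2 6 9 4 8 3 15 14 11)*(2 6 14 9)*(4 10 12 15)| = 36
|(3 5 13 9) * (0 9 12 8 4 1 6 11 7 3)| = 10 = |(0 9)(1 6 11 7 3 5 13 12 8 4)|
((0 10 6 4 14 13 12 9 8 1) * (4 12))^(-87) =((0 10 6 12 9 8 1)(4 14 13))^(-87) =(14)(0 9 10 8 6 1 12)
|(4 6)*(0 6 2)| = |(0 6 4 2)| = 4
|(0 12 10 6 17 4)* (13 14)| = 6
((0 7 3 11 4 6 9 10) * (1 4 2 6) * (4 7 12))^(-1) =(0 10 9 6 2 11 3 7 1 4 12)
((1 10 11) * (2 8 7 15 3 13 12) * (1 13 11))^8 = (15)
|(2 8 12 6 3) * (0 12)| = 6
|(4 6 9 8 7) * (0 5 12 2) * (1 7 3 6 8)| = |(0 5 12 2)(1 7 4 8 3 6 9)| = 28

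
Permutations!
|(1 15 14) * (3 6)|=6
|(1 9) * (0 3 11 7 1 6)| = 7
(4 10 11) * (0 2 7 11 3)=(0 2 7 11 4 10 3)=[2, 1, 7, 0, 10, 5, 6, 11, 8, 9, 3, 4]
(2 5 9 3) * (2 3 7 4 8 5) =(4 8 5 9 7) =[0, 1, 2, 3, 8, 9, 6, 4, 5, 7]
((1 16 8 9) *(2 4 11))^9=((1 16 8 9)(2 4 11))^9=(1 16 8 9)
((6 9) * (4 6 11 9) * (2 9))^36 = (11)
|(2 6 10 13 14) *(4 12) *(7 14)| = |(2 6 10 13 7 14)(4 12)| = 6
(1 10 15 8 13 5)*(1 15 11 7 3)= (1 10 11 7 3)(5 15 8 13)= [0, 10, 2, 1, 4, 15, 6, 3, 13, 9, 11, 7, 12, 5, 14, 8]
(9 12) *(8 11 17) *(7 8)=(7 8 11 17)(9 12)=[0, 1, 2, 3, 4, 5, 6, 8, 11, 12, 10, 17, 9, 13, 14, 15, 16, 7]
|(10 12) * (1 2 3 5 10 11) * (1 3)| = |(1 2)(3 5 10 12 11)| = 10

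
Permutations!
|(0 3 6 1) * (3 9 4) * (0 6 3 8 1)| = 6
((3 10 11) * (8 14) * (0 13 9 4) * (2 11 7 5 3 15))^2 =(0 9)(2 15 11)(3 7)(4 13)(5 10)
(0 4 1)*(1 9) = (0 4 9 1) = [4, 0, 2, 3, 9, 5, 6, 7, 8, 1]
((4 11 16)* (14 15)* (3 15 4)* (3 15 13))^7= ((3 13)(4 11 16 15 14))^7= (3 13)(4 16 14 11 15)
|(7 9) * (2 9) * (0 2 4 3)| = 6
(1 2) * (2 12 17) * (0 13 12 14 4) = [13, 14, 1, 3, 0, 5, 6, 7, 8, 9, 10, 11, 17, 12, 4, 15, 16, 2] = (0 13 12 17 2 1 14 4)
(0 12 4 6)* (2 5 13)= (0 12 4 6)(2 5 13)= [12, 1, 5, 3, 6, 13, 0, 7, 8, 9, 10, 11, 4, 2]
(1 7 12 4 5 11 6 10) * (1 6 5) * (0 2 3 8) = [2, 7, 3, 8, 1, 11, 10, 12, 0, 9, 6, 5, 4] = (0 2 3 8)(1 7 12 4)(5 11)(6 10)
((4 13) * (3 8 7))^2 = ((3 8 7)(4 13))^2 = (13)(3 7 8)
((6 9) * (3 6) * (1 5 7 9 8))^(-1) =(1 8 6 3 9 7 5)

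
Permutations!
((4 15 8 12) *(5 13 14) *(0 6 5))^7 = (0 5 14 6 13)(4 12 8 15)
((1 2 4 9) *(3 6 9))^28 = ((1 2 4 3 6 9))^28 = (1 6 4)(2 9 3)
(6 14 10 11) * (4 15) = [0, 1, 2, 3, 15, 5, 14, 7, 8, 9, 11, 6, 12, 13, 10, 4] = (4 15)(6 14 10 11)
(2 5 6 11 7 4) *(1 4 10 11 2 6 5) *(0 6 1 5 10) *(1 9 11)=(0 6 2 5 10 1 4 9 11 7)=[6, 4, 5, 3, 9, 10, 2, 0, 8, 11, 1, 7]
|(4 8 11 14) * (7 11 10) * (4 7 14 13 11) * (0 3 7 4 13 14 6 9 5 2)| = |(0 3 7 13 11 14 4 8 10 6 9 5 2)| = 13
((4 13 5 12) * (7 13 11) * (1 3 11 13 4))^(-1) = ((1 3 11 7 4 13 5 12))^(-1) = (1 12 5 13 4 7 11 3)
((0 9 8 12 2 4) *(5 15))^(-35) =((0 9 8 12 2 4)(5 15))^(-35) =(0 9 8 12 2 4)(5 15)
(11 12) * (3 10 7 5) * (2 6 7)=(2 6 7 5 3 10)(11 12)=[0, 1, 6, 10, 4, 3, 7, 5, 8, 9, 2, 12, 11]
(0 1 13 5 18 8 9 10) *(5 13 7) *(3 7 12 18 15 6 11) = (0 1 12 18 8 9 10)(3 7 5 15 6 11) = [1, 12, 2, 7, 4, 15, 11, 5, 9, 10, 0, 3, 18, 13, 14, 6, 16, 17, 8]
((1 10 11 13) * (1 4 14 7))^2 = ((1 10 11 13 4 14 7))^2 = (1 11 4 7 10 13 14)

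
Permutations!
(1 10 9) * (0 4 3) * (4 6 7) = [6, 10, 2, 0, 3, 5, 7, 4, 8, 1, 9] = (0 6 7 4 3)(1 10 9)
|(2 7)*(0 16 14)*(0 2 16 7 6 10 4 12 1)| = 10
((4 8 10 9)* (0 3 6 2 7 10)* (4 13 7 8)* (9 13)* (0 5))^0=(13)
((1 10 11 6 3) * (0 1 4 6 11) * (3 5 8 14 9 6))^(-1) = (0 10 1)(3 4)(5 6 9 14 8)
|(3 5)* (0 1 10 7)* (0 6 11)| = |(0 1 10 7 6 11)(3 5)| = 6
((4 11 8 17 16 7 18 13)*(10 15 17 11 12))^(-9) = ((4 12 10 15 17 16 7 18 13)(8 11))^(-9) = (18)(8 11)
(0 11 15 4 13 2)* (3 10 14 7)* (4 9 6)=(0 11 15 9 6 4 13 2)(3 10 14 7)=[11, 1, 0, 10, 13, 5, 4, 3, 8, 6, 14, 15, 12, 2, 7, 9]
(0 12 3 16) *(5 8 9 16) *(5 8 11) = [12, 1, 2, 8, 4, 11, 6, 7, 9, 16, 10, 5, 3, 13, 14, 15, 0] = (0 12 3 8 9 16)(5 11)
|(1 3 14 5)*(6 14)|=5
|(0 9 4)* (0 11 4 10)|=|(0 9 10)(4 11)|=6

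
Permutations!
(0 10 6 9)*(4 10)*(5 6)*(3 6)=(0 4 10 5 3 6 9)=[4, 1, 2, 6, 10, 3, 9, 7, 8, 0, 5]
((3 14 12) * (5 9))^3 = (14)(5 9) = ((3 14 12)(5 9))^3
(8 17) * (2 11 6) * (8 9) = [0, 1, 11, 3, 4, 5, 2, 7, 17, 8, 10, 6, 12, 13, 14, 15, 16, 9] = (2 11 6)(8 17 9)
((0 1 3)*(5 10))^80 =(10)(0 3 1)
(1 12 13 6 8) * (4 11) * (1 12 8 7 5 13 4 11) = [0, 8, 2, 3, 1, 13, 7, 5, 12, 9, 10, 11, 4, 6] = (1 8 12 4)(5 13 6 7)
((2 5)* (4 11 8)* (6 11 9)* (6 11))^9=((2 5)(4 9 11 8))^9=(2 5)(4 9 11 8)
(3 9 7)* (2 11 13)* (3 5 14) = [0, 1, 11, 9, 4, 14, 6, 5, 8, 7, 10, 13, 12, 2, 3] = (2 11 13)(3 9 7 5 14)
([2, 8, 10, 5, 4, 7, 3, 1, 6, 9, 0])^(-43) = [10, 7, 0, 6, 4, 3, 8, 5, 1, 9, 2]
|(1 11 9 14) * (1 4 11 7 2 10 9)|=8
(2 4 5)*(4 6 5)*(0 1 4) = [1, 4, 6, 3, 0, 2, 5] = (0 1 4)(2 6 5)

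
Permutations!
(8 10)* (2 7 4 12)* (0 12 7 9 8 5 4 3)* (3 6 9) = [12, 1, 3, 0, 7, 4, 9, 6, 10, 8, 5, 11, 2] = (0 12 2 3)(4 7 6 9 8 10 5)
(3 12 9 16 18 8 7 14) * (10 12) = [0, 1, 2, 10, 4, 5, 6, 14, 7, 16, 12, 11, 9, 13, 3, 15, 18, 17, 8] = (3 10 12 9 16 18 8 7 14)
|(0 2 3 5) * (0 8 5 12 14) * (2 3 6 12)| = 6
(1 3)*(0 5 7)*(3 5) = (0 3 1 5 7) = [3, 5, 2, 1, 4, 7, 6, 0]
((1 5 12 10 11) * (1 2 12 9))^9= (2 12 10 11)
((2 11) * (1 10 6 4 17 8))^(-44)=((1 10 6 4 17 8)(2 11))^(-44)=(1 17 6)(4 10 8)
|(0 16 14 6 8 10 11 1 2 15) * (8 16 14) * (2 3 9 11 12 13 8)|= |(0 14 6 16 2 15)(1 3 9 11)(8 10 12 13)|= 12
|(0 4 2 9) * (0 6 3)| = |(0 4 2 9 6 3)| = 6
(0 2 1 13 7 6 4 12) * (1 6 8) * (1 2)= [1, 13, 6, 3, 12, 5, 4, 8, 2, 9, 10, 11, 0, 7]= (0 1 13 7 8 2 6 4 12)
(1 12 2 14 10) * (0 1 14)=(0 1 12 2)(10 14)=[1, 12, 0, 3, 4, 5, 6, 7, 8, 9, 14, 11, 2, 13, 10]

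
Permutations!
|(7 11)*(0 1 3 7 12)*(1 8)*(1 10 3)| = 7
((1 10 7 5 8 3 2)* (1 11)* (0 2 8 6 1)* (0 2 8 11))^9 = (0 2 11 3 8)(1 6 5 7 10)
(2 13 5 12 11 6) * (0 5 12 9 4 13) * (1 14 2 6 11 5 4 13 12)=(0 4 12 5 9 13 1 14 2)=[4, 14, 0, 3, 12, 9, 6, 7, 8, 13, 10, 11, 5, 1, 2]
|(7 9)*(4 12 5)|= |(4 12 5)(7 9)|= 6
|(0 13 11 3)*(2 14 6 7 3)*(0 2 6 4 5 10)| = 11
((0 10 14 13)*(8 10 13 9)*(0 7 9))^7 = ((0 13 7 9 8 10 14))^7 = (14)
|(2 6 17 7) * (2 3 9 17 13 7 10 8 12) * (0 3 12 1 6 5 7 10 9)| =|(0 3)(1 6 13 10 8)(2 5 7 12)(9 17)| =20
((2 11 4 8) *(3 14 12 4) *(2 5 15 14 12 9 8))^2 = ((2 11 3 12 4)(5 15 14 9 8))^2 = (2 3 4 11 12)(5 14 8 15 9)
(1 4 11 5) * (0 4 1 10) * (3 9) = (0 4 11 5 10)(3 9) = [4, 1, 2, 9, 11, 10, 6, 7, 8, 3, 0, 5]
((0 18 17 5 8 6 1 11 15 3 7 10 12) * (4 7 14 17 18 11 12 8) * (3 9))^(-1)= ((18)(0 11 15 9 3 14 17 5 4 7 10 8 6 1 12))^(-1)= (18)(0 12 1 6 8 10 7 4 5 17 14 3 9 15 11)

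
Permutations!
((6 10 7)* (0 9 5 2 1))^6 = ((0 9 5 2 1)(6 10 7))^6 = (10)(0 9 5 2 1)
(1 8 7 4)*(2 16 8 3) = (1 3 2 16 8 7 4) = [0, 3, 16, 2, 1, 5, 6, 4, 7, 9, 10, 11, 12, 13, 14, 15, 8]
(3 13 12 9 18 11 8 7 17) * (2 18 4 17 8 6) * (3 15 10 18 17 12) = (2 17 15 10 18 11 6)(3 13)(4 12 9)(7 8) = [0, 1, 17, 13, 12, 5, 2, 8, 7, 4, 18, 6, 9, 3, 14, 10, 16, 15, 11]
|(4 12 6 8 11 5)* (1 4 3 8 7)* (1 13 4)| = |(3 8 11 5)(4 12 6 7 13)| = 20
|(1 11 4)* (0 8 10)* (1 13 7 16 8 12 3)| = |(0 12 3 1 11 4 13 7 16 8 10)| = 11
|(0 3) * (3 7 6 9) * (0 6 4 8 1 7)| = |(1 7 4 8)(3 6 9)| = 12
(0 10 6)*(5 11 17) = (0 10 6)(5 11 17) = [10, 1, 2, 3, 4, 11, 0, 7, 8, 9, 6, 17, 12, 13, 14, 15, 16, 5]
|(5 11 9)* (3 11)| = 4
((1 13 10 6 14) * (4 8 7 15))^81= (1 13 10 6 14)(4 8 7 15)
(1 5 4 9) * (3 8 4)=(1 5 3 8 4 9)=[0, 5, 2, 8, 9, 3, 6, 7, 4, 1]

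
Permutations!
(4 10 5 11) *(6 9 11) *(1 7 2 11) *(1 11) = (1 7 2)(4 10 5 6 9 11) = [0, 7, 1, 3, 10, 6, 9, 2, 8, 11, 5, 4]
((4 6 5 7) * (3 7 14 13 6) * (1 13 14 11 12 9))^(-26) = (14)(1 6 11 9 13 5 12)(3 7 4)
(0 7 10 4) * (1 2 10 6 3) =(0 7 6 3 1 2 10 4) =[7, 2, 10, 1, 0, 5, 3, 6, 8, 9, 4]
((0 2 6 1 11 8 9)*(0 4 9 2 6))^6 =(11)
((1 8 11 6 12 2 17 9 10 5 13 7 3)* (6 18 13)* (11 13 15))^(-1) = (1 3 7 13 8)(2 12 6 5 10 9 17)(11 15 18)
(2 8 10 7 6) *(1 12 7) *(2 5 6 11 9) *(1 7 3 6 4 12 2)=(1 2 8 10 7 11 9)(3 6 5 4 12)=[0, 2, 8, 6, 12, 4, 5, 11, 10, 1, 7, 9, 3]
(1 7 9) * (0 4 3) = (0 4 3)(1 7 9) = [4, 7, 2, 0, 3, 5, 6, 9, 8, 1]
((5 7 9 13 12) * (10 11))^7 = (5 9 12 7 13)(10 11)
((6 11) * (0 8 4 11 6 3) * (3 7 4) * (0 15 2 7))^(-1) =((0 8 3 15 2 7 4 11))^(-1) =(0 11 4 7 2 15 3 8)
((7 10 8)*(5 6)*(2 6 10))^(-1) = (2 7 8 10 5 6)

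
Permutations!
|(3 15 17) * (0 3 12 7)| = 6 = |(0 3 15 17 12 7)|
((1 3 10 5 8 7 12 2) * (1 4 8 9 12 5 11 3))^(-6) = (2 4 8 7 5 9 12)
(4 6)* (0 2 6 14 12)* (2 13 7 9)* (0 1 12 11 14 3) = (0 13 7 9 2 6 4 3)(1 12)(11 14) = [13, 12, 6, 0, 3, 5, 4, 9, 8, 2, 10, 14, 1, 7, 11]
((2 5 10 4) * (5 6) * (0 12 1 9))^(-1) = (0 9 1 12)(2 4 10 5 6)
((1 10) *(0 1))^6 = (10)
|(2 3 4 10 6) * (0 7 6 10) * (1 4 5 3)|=|(10)(0 7 6 2 1 4)(3 5)|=6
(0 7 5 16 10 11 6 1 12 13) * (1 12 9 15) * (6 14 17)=(0 7 5 16 10 11 14 17 6 12 13)(1 9 15)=[7, 9, 2, 3, 4, 16, 12, 5, 8, 15, 11, 14, 13, 0, 17, 1, 10, 6]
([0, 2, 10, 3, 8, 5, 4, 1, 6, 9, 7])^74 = (1 10)(2 7)(4 6 8)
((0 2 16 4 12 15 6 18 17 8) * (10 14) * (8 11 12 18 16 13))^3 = ((0 2 13 8)(4 18 17 11 12 15 6 16)(10 14))^3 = (0 8 13 2)(4 11 6 18 12 16 17 15)(10 14)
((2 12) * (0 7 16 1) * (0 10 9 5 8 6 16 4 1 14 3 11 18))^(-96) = (0 4 10 5 6 14 11)(1 9 8 16 3 18 7)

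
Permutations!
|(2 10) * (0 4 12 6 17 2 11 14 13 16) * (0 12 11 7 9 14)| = |(0 4 11)(2 10 7 9 14 13 16 12 6 17)| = 30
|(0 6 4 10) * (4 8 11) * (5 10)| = 7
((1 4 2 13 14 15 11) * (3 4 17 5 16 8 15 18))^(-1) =((1 17 5 16 8 15 11)(2 13 14 18 3 4))^(-1) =(1 11 15 8 16 5 17)(2 4 3 18 14 13)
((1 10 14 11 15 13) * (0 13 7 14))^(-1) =((0 13 1 10)(7 14 11 15))^(-1) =(0 10 1 13)(7 15 11 14)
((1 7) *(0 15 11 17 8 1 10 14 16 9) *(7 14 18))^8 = (0 9 16 14 1 8 17 11 15)(7 18 10)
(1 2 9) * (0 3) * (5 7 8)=(0 3)(1 2 9)(5 7 8)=[3, 2, 9, 0, 4, 7, 6, 8, 5, 1]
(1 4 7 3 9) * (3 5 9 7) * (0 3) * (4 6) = (0 3 7 5 9 1 6 4) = [3, 6, 2, 7, 0, 9, 4, 5, 8, 1]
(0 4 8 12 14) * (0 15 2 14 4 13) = (0 13)(2 14 15)(4 8 12) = [13, 1, 14, 3, 8, 5, 6, 7, 12, 9, 10, 11, 4, 0, 15, 2]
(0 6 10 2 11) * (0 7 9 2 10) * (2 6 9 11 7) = [9, 1, 7, 3, 4, 5, 0, 11, 8, 6, 10, 2] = (0 9 6)(2 7 11)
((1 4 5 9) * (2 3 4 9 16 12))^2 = (2 4 16)(3 5 12)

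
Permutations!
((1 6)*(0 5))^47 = ((0 5)(1 6))^47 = (0 5)(1 6)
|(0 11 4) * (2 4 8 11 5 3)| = |(0 5 3 2 4)(8 11)| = 10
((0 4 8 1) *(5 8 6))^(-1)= ((0 4 6 5 8 1))^(-1)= (0 1 8 5 6 4)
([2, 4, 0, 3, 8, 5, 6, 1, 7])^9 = [2, 4, 0, 3, 8, 5, 6, 1, 7]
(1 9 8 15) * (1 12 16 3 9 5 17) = (1 5 17)(3 9 8 15 12 16) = [0, 5, 2, 9, 4, 17, 6, 7, 15, 8, 10, 11, 16, 13, 14, 12, 3, 1]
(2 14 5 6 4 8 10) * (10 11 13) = [0, 1, 14, 3, 8, 6, 4, 7, 11, 9, 2, 13, 12, 10, 5] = (2 14 5 6 4 8 11 13 10)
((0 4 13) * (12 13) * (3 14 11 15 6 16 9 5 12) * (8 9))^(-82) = (0 9 15 4 5 6 3 12 16 14 13 8 11)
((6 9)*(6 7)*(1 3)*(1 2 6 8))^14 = ((1 3 2 6 9 7 8))^14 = (9)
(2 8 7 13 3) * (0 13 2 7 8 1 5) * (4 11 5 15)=(0 13 3 7 2 1 15 4 11 5)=[13, 15, 1, 7, 11, 0, 6, 2, 8, 9, 10, 5, 12, 3, 14, 4]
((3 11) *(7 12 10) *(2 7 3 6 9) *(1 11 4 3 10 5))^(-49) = (1 5 12 7 2 9 6 11)(3 4) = ((1 11 6 9 2 7 12 5)(3 4))^(-49)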